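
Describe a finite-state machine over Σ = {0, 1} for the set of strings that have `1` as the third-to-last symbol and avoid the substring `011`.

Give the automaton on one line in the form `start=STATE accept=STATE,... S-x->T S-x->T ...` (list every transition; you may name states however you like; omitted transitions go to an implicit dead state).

Build one automaton per condition and run them in lockstep. One (15 states) tracks the last 3 symbols read; the other (4 states) tracks partial matches of the forbidden pattern `011`. Each combined state is a pair, one component from each; accept when both components accept.
With 22 states:
          0    1  
>  S0     S1   S2 
   S1     S3   S4 
   S2     S5   S6 
   S3     S7   S8 
   S4     S9  S10 
   S5    S11  S12 
   S6    S13  S14 
   S7     S7   S8 
   S8     S9  S10 
   S9    S11  S12 
   S10   S15  S16 
 * S11    S7   S8 
 * S12    S9  S10 
 * S13   S11  S12 
 * S14   S13  S14 
   S15   S17  S18 
   S16   S15  S16 
   S17   S19  S20 
   S18   S21  S10 
   S19   S19  S20 
   S20   S21  S10 
   S21   S17  S18 
(> = start, * = accepting)

start=S0 accept=S11,S12,S13,S14 S0-0->S1 S0-1->S2 S1-0->S3 S1-1->S4 S2-0->S5 S2-1->S6 S3-0->S7 S3-1->S8 S4-0->S9 S4-1->S10 S5-0->S11 S5-1->S12 S6-0->S13 S6-1->S14 S7-0->S7 S7-1->S8 S8-0->S9 S8-1->S10 S9-0->S11 S9-1->S12 S10-0->S15 S10-1->S16 S11-0->S7 S11-1->S8 S12-0->S9 S12-1->S10 S13-0->S11 S13-1->S12 S14-0->S13 S14-1->S14 S15-0->S17 S15-1->S18 S16-0->S15 S16-1->S16 S17-0->S19 S17-1->S20 S18-0->S21 S18-1->S10 S19-0->S19 S19-1->S20 S20-0->S21 S20-1->S10 S21-0->S17 S21-1->S18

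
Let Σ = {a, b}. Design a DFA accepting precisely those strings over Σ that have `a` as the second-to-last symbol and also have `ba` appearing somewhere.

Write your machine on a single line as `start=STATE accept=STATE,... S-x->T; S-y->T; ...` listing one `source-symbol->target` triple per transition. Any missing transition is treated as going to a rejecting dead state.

Handle the two conditions separately and then intersect. One (7 states) tracks the last 2 symbols read; the other (3 states) tracks whether and how much of `ba` has been seen. Each combined state is a pair, one component from each; accept when both components accept. Minimizing collapses redundant product states.
With 5 states:
        a   b  
>  q0   q0  q1 
   q1   q2  q1 
   q2   q3  q4 
 * q3   q3  q4 
 * q4   q2  q1 
(> = start, * = accepting)

start=q0; accept=q3,q4; q0-a->q0; q0-b->q1; q1-a->q2; q1-b->q1; q2-a->q3; q2-b->q4; q3-a->q3; q3-b->q4; q4-a->q2; q4-b->q1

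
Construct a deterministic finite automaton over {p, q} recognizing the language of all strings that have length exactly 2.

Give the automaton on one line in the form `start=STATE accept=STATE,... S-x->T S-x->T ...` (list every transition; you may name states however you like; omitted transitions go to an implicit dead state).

start=S0 accept=S2 S0-p->S1 S0-q->S1 S1-p->S2 S1-q->S2 S2-p->S3 S2-q->S3 S3-p->S3 S3-q->S3

Count input length up to 3: every symbol moves from S0 toward S3, which means 'more than 2' and absorbs. Accept from {S2}.
With 4 states:
        p   q  
>  S0   S1  S1 
   S1   S2  S2 
 * S2   S3  S3 
   S3   S3  S3 
(> = start, * = accepting)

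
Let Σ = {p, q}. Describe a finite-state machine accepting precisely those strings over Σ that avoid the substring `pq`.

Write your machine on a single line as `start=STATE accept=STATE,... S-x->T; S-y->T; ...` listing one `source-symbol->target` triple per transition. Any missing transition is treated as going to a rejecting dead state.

start=s0; accept=s0,s1; s0-p->s1; s0-q->s0; s1-p->s1; s1-q->s2; s2-p->s2; s2-q->s2

Track partial matches of the forbidden pattern `pq`. State s2 is a dead state reached once `pq` has occurred; every other state accepts. s0 means no part of `pq` is currently matched.
3 states suffice.
        p   q  
>* s0   s1  s0 
 * s1   s1  s2 
   s2   s2  s2 
(> = start, * = accepting)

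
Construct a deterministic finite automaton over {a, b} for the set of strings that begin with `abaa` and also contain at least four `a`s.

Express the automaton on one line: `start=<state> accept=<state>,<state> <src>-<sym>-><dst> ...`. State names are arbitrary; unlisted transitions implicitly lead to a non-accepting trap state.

start=q0 accept=q6 q0-a->q1 q0-b->q2 q1-a->q2 q1-b->q3 q2-a->q2 q2-b->q2 q3-a->q4 q3-b->q2 q4-a->q5 q4-b->q2 q5-a->q6 q5-b->q5 q6-a->q6 q6-b->q6

Build one automaton per condition and run them in lockstep. The first has 6 states tracking whether the input so far still matches the prefix `abaa`; the second has 6 states tracking the count of `a`s, saturating at 5. A product state is a pair (one from each), accepting exactly when both do. After merging equivalent states the machine shrinks.
A 7-state machine:
        a   b  
>  q0   q1  q2 
   q1   q2  q3 
   q2   q2  q2 
   q3   q4  q2 
   q4   q5  q2 
   q5   q6  q5 
 * q6   q6  q6 
(> = start, * = accepting)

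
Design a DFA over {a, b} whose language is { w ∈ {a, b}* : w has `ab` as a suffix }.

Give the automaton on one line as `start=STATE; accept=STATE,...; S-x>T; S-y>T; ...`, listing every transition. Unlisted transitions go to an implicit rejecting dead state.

Remember how much of `ab` the current input suffix matches. State q0 means no match yet; q1 means the last symbol is `a`; q2 means the last 2 symbols are `ab`. Only q2 accepts. On a mismatch, fall back to the longest proper suffix that is still a prefix of `ab`.
A 3-state machine:
        a   b  
>  q0   q1  q0 
   q1   q1  q2 
 * q2   q1  q0 
(> = start, * = accepting)

start=q0; accept=q2; q0-a>q1; q0-b>q0; q1-a>q1; q1-b>q2; q2-a>q1; q2-b>q0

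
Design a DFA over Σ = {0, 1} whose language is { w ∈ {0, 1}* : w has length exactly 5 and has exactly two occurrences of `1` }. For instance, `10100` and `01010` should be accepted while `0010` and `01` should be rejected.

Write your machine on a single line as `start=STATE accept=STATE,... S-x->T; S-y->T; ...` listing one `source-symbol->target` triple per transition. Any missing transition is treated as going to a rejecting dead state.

Build one automaton per condition and run them in lockstep. The first has 7 states tracking the input length, saturating at 6; the second has 4 states tracking the count of `1`s, saturating at 3. A product state is a pair (one from each), accepting exactly when both do. Equivalent product states are then merged.
With 13 states:
          0    1  
>  s0     s1   s2 
   s1     s3   s4 
   s2     s4   s5 
   s3     s6   s7 
   s4     s7   s8 
   s5     s8   s9 
   s6     s9  s10 
   s7    s10  s11 
   s8    s11   s9 
   s9     s9   s9 
   s10    s9  s12 
   s11   s12   s9 
 * s12    s9   s9 
(> = start, * = accepting)

start=s0; accept=s12; s0-0->s1; s0-1->s2; s1-0->s3; s1-1->s4; s2-0->s4; s2-1->s5; s3-0->s6; s3-1->s7; s4-0->s7; s4-1->s8; s5-0->s8; s5-1->s9; s6-0->s9; s6-1->s10; s7-0->s10; s7-1->s11; s8-0->s11; s8-1->s9; s9-0->s9; s9-1->s9; s10-0->s9; s10-1->s12; s11-0->s12; s11-1->s9; s12-0->s9; s12-1->s9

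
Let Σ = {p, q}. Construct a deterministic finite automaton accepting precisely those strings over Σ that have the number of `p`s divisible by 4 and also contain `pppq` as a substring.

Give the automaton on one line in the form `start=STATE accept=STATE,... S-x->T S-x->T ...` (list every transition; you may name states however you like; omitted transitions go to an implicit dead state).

start=S0 accept=S12 S0-p->S1 S0-q->S0 S1-p->S2 S1-q->S3 S2-p->S4 S2-q->S5 S3-p->S6 S3-q->S3 S4-p->S7 S4-q->S8 S5-p->S9 S5-q->S5 S6-p->S10 S6-q->S5 S7-p->S11 S7-q->S12 S8-p->S12 S8-q->S8 S9-p->S13 S9-q->S14 S10-p->S7 S10-q->S14 S11-p->S15 S11-q->S16 S12-p->S16 S12-q->S12 S13-p->S11 S13-q->S0 S14-p->S17 S14-q->S14 S15-p->S4 S15-q->S18 S16-p->S18 S16-q->S16 S17-p->S19 S17-q->S0 S18-p->S8 S18-q->S18 S19-p->S15 S19-q->S3

Build one automaton per condition and run them in lockstep. The first has 4 states tracking the count of `p`s modulo 4; the second has 5 states tracking whether and how much of `pppq` has been seen. A product state is a pair (one from each), accepting exactly when both do.
With 20 states:
          p    q  
>  S0     S1   S0 
   S1     S2   S3 
   S2     S4   S5 
   S3     S6   S3 
   S4     S7   S8 
   S5     S9   S5 
   S6    S10   S5 
   S7    S11  S12 
   S8    S12   S8 
   S9    S13  S14 
   S10    S7  S14 
   S11   S15  S16 
 * S12   S16  S12 
   S13   S11   S0 
   S14   S17  S14 
   S15    S4  S18 
   S16   S18  S16 
   S17   S19   S0 
   S18    S8  S18 
   S19   S15   S3 
(> = start, * = accepting)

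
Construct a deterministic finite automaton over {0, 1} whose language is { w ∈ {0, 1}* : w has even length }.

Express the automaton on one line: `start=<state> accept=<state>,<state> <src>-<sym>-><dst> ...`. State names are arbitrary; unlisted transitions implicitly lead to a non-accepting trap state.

Only the length mod 2 matters, so use a 2-cycle: from any state, every input symbol moves to the next state, wrapping s1 back to s0. Mark s0 accepting.
        0   1  
>* s0   s1  s1 
   s1   s0  s0 
(> = start, * = accepting)

start=s0 accept=s0 s0-0->s1 s0-1->s1 s1-0->s0 s1-1->s0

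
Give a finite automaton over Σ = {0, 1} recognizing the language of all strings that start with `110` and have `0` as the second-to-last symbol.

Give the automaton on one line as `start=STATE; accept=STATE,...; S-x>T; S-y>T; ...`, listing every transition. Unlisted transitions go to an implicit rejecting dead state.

Handle the two conditions separately and then intersect. One (5 states) tracks whether the input so far still matches the prefix `110`; the other (7 states) tracks the last 2 symbols read. Each combined state is a pair, one component from each; accept when both components accept. After merging equivalent states the machine shrinks.
        0   1  
>  s0   s1  s2 
   s1   s1  s1 
   s2   s1  s3 
   s3   s4  s1 
   s4   s5  s6 
 * s5   s5  s6 
 * s6   s4  s7 
   s7   s4  s7 
(> = start, * = accepting)

start=s0; accept=s5,s6; s0-0>s1; s0-1>s2; s1-0>s1; s1-1>s1; s2-0>s1; s2-1>s3; s3-0>s4; s3-1>s1; s4-0>s5; s4-1>s6; s5-0>s5; s5-1>s6; s6-0>s4; s6-1>s7; s7-0>s4; s7-1>s7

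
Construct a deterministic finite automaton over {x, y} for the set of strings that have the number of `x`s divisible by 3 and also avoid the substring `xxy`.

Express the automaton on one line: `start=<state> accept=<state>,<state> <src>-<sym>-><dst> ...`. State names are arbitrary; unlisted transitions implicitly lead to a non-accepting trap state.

start=S0 accept=S0,S4,S9 S0-x->S1 S0-y->S0 S1-x->S2 S1-y->S3 S2-x->S4 S2-y->S5 S3-x->S6 S3-y->S3 S4-x->S7 S4-y->S5 S5-x->S5 S5-y->S5 S6-x->S4 S6-y->S8 S7-x->S2 S7-y->S5 S8-x->S9 S8-y->S8 S9-x->S7 S9-y->S0

Handle the two conditions separately and then intersect. The first has 3 states tracking the count of `x`s modulo 3; the second has 4 states tracking partial matches of the forbidden pattern `xxy`. A product state is a pair (one from each), accepting exactly when both do. Minimizing collapses redundant product states.
        x   y  
>* S0   S1  S0 
   S1   S2  S3 
   S2   S4  S5 
   S3   S6  S3 
 * S4   S7  S5 
   S5   S5  S5 
   S6   S4  S8 
   S7   S2  S5 
   S8   S9  S8 
 * S9   S7  S0 
(> = start, * = accepting)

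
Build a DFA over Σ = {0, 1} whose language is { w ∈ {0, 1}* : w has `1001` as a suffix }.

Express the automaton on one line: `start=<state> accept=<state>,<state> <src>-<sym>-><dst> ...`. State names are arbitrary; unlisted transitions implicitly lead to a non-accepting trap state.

Let each state record the length of the longest suffix of the input read so far that is also a prefix of `1001`. B means the last symbol is `1`; C means the last 2 symbols are `10`; D means the last 3 symbols are `100`; E means the last 4 symbols are `1001`. Accept only at E, where the string currently ends in `1001`.
With 5 states:
       0  1 
>  A   A  B 
   B   C  B 
   C   D  B 
   D   A  E 
 * E   C  B 
(> = start, * = accepting)

start=A accept=E A-0->A A-1->B B-0->C B-1->B C-0->D C-1->B D-0->A D-1->E E-0->C E-1->B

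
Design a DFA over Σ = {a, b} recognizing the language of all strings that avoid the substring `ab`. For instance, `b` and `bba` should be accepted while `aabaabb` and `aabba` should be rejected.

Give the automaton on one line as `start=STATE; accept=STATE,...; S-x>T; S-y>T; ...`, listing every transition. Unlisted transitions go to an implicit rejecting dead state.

Track partial matches of the forbidden pattern `ab`. State q2 is a dead state reached once `ab` has occurred; every other state accepts. q0 means no part of `ab` is currently matched.
With 3 states:
        a   b  
>* q0   q1  q0 
 * q1   q1  q2 
   q2   q2  q2 
(> = start, * = accepting)

start=q0; accept=q0,q1; q0-a>q1; q0-b>q0; q1-a>q1; q1-b>q2; q2-a>q2; q2-b>q2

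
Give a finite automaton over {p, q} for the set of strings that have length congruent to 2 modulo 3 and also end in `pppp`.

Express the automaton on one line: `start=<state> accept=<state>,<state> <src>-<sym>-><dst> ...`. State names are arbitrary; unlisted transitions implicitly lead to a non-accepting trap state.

Handle the two conditions separately and then intersect. One (3 states) tracks the input length modulo 3; the other (5 states) tracks how much of the suffix `pppp` has currently been matched. Each combined state is a pair, one component from each; accept when both components accept.
15 states suffice.
          p    q  
>  s0     s1   s2 
   s1     s3   s4 
   s2     s5   s4 
   s3     s6   s0 
   s4     s7   s0 
   s5     s8   s0 
   s6     s9   s2 
   s7    s10   s2 
   s8    s11   s2 
   s9    s12   s4 
   s10   s13   s4 
   s11   s12   s4 
 * s12   s14   s0 
   s13   s14   s0 
   s14    s9   s2 
(> = start, * = accepting)

start=s0 accept=s12 s0-p->s1 s0-q->s2 s1-p->s3 s1-q->s4 s2-p->s5 s2-q->s4 s3-p->s6 s3-q->s0 s4-p->s7 s4-q->s0 s5-p->s8 s5-q->s0 s6-p->s9 s6-q->s2 s7-p->s10 s7-q->s2 s8-p->s11 s8-q->s2 s9-p->s12 s9-q->s4 s10-p->s13 s10-q->s4 s11-p->s12 s11-q->s4 s12-p->s14 s12-q->s0 s13-p->s14 s13-q->s0 s14-p->s9 s14-q->s2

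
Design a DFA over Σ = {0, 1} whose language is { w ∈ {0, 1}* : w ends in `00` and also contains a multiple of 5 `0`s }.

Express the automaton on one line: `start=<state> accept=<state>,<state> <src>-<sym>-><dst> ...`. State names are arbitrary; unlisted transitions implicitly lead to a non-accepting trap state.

Handle the two conditions separately and then intersect. The first has 3 states tracking how much of the suffix `00` has currently been matched; the second has 5 states tracking the count of `0`s modulo 5. A product state is a pair (one from each), accepting exactly when both do. Minimizing collapses redundant product states.
7 states suffice.
        0   1  
>  s0   s1  s0 
   s1   s2  s1 
   s2   s3  s2 
   s3   s4  s3 
   s4   s5  s6 
 * s5   s1  s0 
   s6   s0  s6 
(> = start, * = accepting)

start=s0 accept=s5 s0-0->s1 s0-1->s0 s1-0->s2 s1-1->s1 s2-0->s3 s2-1->s2 s3-0->s4 s3-1->s3 s4-0->s5 s4-1->s6 s5-0->s1 s5-1->s0 s6-0->s0 s6-1->s6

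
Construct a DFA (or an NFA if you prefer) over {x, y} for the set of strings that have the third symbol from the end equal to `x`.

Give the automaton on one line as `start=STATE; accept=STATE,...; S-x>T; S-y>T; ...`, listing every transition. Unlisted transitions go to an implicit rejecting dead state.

Because acceptance depends on a position counted from the end, the machine has to buffer the most recent 3 symbols. Make each state the string of the last up-to-3 symbols read; on input `x` shift the window left and append `x`. Accept when the buffered window has length 3 and begins with `x`.
          x    y  
>  s0     s1   s2 
   s1     s3   s4 
   s2     s5   s6 
   s3     s7   s8 
   s4     s9  s10 
   s5    s11  s12 
   s6    s13  s14 
 * s7     s7   s8 
 * s8     s9  s10 
 * s9    s11  s12 
 * s10   s13  s14 
   s11    s7   s8 
   s12    s9  s10 
   s13   s11  s12 
   s14   s13  s14 
(> = start, * = accepting)

start=s0; accept=s7,s8,s9,s10; s0-x>s1; s0-y>s2; s1-x>s3; s1-y>s4; s2-x>s5; s2-y>s6; s3-x>s7; s3-y>s8; s4-x>s9; s4-y>s10; s5-x>s11; s5-y>s12; s6-x>s13; s6-y>s14; s7-x>s7; s7-y>s8; s8-x>s9; s8-y>s10; s9-x>s11; s9-y>s12; s10-x>s13; s10-y>s14; s11-x>s7; s11-y>s8; s12-x>s9; s12-y>s10; s13-x>s11; s13-y>s12; s14-x>s13; s14-y>s14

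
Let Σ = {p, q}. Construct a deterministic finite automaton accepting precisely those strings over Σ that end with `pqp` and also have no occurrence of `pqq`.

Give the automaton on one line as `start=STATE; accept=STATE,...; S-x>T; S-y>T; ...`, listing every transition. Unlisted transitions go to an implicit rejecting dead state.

Handle the two conditions separately and then intersect. One (4 states) tracks how much of the suffix `pqp` has currently been matched; the other (4 states) tracks partial matches of the forbidden pattern `pqq`. Each combined state is a pair, one component from each; accept when both components accept.
With 8 states:
        p   q  
>  s0   s1  s0 
   s1   s1  s2 
   s2   s3  s4 
 * s3   s1  s2 
   s4   s5  s4 
   s5   s5  s6 
   s6   s7  s4 
   s7   s5  s6 
(> = start, * = accepting)

start=s0; accept=s3; s0-p>s1; s0-q>s0; s1-p>s1; s1-q>s2; s2-p>s3; s2-q>s4; s3-p>s1; s3-q>s2; s4-p>s5; s4-q>s4; s5-p>s5; s5-q>s6; s6-p>s7; s6-q>s4; s7-p>s5; s7-q>s6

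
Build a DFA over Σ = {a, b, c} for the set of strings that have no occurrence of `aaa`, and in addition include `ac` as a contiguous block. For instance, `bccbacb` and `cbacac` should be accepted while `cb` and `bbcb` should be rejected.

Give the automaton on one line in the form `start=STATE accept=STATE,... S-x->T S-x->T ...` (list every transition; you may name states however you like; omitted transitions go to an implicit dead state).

Handle the two conditions separately and then intersect. The first has 4 states tracking partial matches of the forbidden pattern `aaa`; the second has 3 states tracking whether and how much of `ac` has been seen. A product state is a pair (one from each), accepting exactly when both do. Minimizing collapses redundant product states.
        a   b   c  
>  s0   s1  s0  s0 
   s1   s2  s0  s3 
   s2   s4  s0  s3 
 * s3   s5  s3  s3 
   s4   s4  s4  s4 
 * s5   s6  s3  s3 
 * s6   s4  s3  s3 
(> = start, * = accepting)

start=s0 accept=s3,s5,s6 s0-a->s1 s0-b->s0 s0-c->s0 s1-a->s2 s1-b->s0 s1-c->s3 s2-a->s4 s2-b->s0 s2-c->s3 s3-a->s5 s3-b->s3 s3-c->s3 s4-a->s4 s4-b->s4 s4-c->s4 s5-a->s6 s5-b->s3 s5-c->s3 s6-a->s4 s6-b->s3 s6-c->s3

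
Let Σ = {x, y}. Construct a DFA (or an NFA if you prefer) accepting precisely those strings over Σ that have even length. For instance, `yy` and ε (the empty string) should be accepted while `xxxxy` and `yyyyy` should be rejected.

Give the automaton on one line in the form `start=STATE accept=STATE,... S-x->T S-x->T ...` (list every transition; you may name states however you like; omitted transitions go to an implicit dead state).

start=A accept=A A-x->B A-y->B B-x->A B-y->A

Count input length modulo 2: every symbol advances one step around the cycle A → B → A. Accept at A.
With 2 states:
       x  y 
>* A   B  B 
   B   A  A 
(> = start, * = accepting)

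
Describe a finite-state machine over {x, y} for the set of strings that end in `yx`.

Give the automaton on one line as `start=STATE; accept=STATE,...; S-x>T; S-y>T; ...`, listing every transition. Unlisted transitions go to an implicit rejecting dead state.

Remember how much of `yx` the current input suffix matches. State A means no match yet; B means the last symbol is `y`; C means the last 2 symbols are `yx`. Only C accepts. On a mismatch, fall back to the longest proper suffix that is still a prefix of `yx`.
A 3-state machine:
       x  y 
>  A   A  B 
   B   C  B 
 * C   A  B 
(> = start, * = accepting)

start=A; accept=C; A-x>A; A-y>B; B-x>C; B-y>B; C-x>A; C-y>B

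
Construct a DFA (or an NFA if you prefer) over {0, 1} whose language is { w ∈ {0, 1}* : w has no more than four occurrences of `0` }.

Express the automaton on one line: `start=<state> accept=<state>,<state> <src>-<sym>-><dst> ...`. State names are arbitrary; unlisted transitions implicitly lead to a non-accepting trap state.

Only the number of `0`s matters, and only up to 5. Make a chain q0 → q1 → q2 → q3 → q4 → q5 advanced by each `0` (with q5 absorbing); every other symbol self-loops. The accepting set is {q0, q1, q2, q3, q4}.
        0   1  
>* q0   q1  q0 
 * q1   q2  q1 
 * q2   q3  q2 
 * q3   q4  q3 
 * q4   q5  q4 
   q5   q5  q5 
(> = start, * = accepting)

start=q0 accept=q0,q1,q2,q3,q4 q0-0->q1 q0-1->q0 q1-0->q2 q1-1->q1 q2-0->q3 q2-1->q2 q3-0->q4 q3-1->q3 q4-0->q5 q4-1->q4 q5-0->q5 q5-1->q5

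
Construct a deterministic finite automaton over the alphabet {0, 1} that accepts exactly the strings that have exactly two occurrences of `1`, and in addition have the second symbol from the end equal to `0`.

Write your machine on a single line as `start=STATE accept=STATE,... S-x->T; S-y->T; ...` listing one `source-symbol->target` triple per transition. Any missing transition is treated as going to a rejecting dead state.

Handle the two conditions separately and then intersect. The first has 4 states tracking the count of `1`s, saturating at 3; the second has 7 states tracking the last 2 symbols read. A product state is a pair (one from each), accepting exactly when both do.
With 15 states:
          0    1  
>  q0     q1   q2 
   q1     q3   q4 
   q2     q5   q6 
   q3     q3   q4 
   q4     q5   q6 
   q5     q7   q8 
   q6     q9  q10 
   q7     q7   q8 
 * q8     q9  q10 
   q9    q11  q12 
   q10   q13  q10 
 * q11   q11  q12 
   q12   q13  q10 
   q13   q14  q12 
   q14   q14  q12 
(> = start, * = accepting)

start=q0; accept=q8,q11; q0-0->q1; q0-1->q2; q1-0->q3; q1-1->q4; q2-0->q5; q2-1->q6; q3-0->q3; q3-1->q4; q4-0->q5; q4-1->q6; q5-0->q7; q5-1->q8; q6-0->q9; q6-1->q10; q7-0->q7; q7-1->q8; q8-0->q9; q8-1->q10; q9-0->q11; q9-1->q12; q10-0->q13; q10-1->q10; q11-0->q11; q11-1->q12; q12-0->q13; q12-1->q10; q13-0->q14; q13-1->q12; q14-0->q14; q14-1->q12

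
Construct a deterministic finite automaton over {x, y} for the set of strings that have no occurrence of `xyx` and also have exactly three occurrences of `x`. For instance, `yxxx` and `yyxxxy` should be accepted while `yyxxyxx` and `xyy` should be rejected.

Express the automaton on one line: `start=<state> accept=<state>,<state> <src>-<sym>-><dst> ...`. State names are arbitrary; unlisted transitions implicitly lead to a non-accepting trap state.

start=q0 accept=q4 q0-x->q1 q0-y->q0 q1-x->q2 q1-y->q3 q2-x->q4 q2-y->q5 q3-x->q6 q3-y->q7 q4-x->q6 q4-y->q4 q5-x->q6 q5-y->q8 q6-x->q6 q6-y->q6 q7-x->q2 q7-y->q7 q8-x->q4 q8-y->q8

Build one automaton per condition and run them in lockstep. The first has 4 states tracking partial matches of the forbidden pattern `xyx`; the second has 5 states tracking the count of `x`s, saturating at 4. A product state is a pair (one from each), accepting exactly when both do. After merging equivalent states the machine shrinks.
A 9-state machine:
        x   y  
>  q0   q1  q0 
   q1   q2  q3 
   q2   q4  q5 
   q3   q6  q7 
 * q4   q6  q4 
   q5   q6  q8 
   q6   q6  q6 
   q7   q2  q7 
   q8   q4  q8 
(> = start, * = accepting)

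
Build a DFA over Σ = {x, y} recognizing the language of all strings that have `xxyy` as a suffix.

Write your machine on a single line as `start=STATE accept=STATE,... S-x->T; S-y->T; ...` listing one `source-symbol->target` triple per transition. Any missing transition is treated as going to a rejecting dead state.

Let each state record the length of the longest suffix of the input read so far that is also a prefix of `xxyy`. B means the last symbol is `x`; C means the last 2 symbols are `xx`; D means the last 3 symbols are `xxy`; E means the last 4 symbols are `xxyy`. Accept only at E, where the string currently ends in `xxyy`.
A 5-state machine:
       x  y 
>  A   B  A 
   B   C  A 
   C   C  D 
   D   B  E 
 * E   B  A 
(> = start, * = accepting)

start=A; accept=E; A-x->B; A-y->A; B-x->C; B-y->A; C-x->C; C-y->D; D-x->B; D-y->E; E-x->B; E-y->A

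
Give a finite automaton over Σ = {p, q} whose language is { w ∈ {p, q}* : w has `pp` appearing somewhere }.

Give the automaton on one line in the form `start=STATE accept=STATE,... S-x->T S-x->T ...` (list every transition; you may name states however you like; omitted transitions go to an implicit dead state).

start=S0 accept=S2 S0-p->S1 S0-q->S0 S1-p->S2 S1-q->S0 S2-p->S2 S2-q->S2

Track how much of `pp` has been matched so far: state S0 is no progress, S2 is the absorbing accept state reached once `pp` has occurred. Intermediate states record partial matches; on a mismatch, fall back to the longest reusable overlap.
With 3 states:
        p   q  
>  S0   S1  S0 
   S1   S2  S0 
 * S2   S2  S2 
(> = start, * = accepting)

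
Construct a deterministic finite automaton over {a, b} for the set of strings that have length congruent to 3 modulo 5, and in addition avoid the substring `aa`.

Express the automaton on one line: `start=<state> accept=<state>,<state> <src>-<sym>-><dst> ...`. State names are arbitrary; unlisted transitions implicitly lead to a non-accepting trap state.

start=s0 accept=s6,s7 s0-a->s1 s0-b->s2 s1-a->s3 s1-b->s4 s2-a->s5 s2-b->s4 s3-a->s3 s3-b->s3 s4-a->s6 s4-b->s7 s5-a->s3 s5-b->s7 s6-a->s3 s6-b->s8 s7-a->s9 s7-b->s8 s8-a->s10 s8-b->s0 s9-a->s3 s9-b->s0 s10-a->s3 s10-b->s2

Build one automaton per condition and run them in lockstep. The first has 5 states tracking the input length modulo 5; the second has 3 states tracking partial matches of the forbidden pattern `aa`. A product state is a pair (one from each), accepting exactly when both do. Minimizing collapses redundant product states.
With 11 states:
          a    b  
>  s0     s1   s2 
   s1     s3   s4 
   s2     s5   s4 
   s3     s3   s3 
   s4     s6   s7 
   s5     s3   s7 
 * s6     s3   s8 
 * s7     s9   s8 
   s8    s10   s0 
   s9     s3   s0 
   s10    s3   s2 
(> = start, * = accepting)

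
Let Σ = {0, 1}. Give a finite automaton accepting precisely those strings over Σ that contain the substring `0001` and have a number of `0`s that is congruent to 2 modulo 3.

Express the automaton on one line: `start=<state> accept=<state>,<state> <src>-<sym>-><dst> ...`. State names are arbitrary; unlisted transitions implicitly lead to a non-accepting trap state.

start=s0 accept=s14 s0-0->s1 s0-1->s0 s1-0->s2 s1-1->s3 s2-0->s4 s2-1->s5 s3-0->s6 s3-1->s3 s4-0->s7 s4-1->s8 s5-0->s9 s5-1->s5 s6-0->s10 s6-1->s5 s7-0->s11 s7-1->s12 s8-0->s12 s8-1->s8 s9-0->s13 s9-1->s0 s10-0->s7 s10-1->s0 s11-0->s4 s11-1->s14 s12-0->s14 s12-1->s12 s13-0->s11 s13-1->s3 s14-0->s8 s14-1->s14

Build one automaton per condition and run them in lockstep. One (5 states) tracks whether and how much of `0001` has been seen; the other (3 states) tracks the count of `0`s modulo 3. Each combined state is a pair, one component from each; accept when both components accept.
A 15-state machine:
          0    1  
>  s0     s1   s0 
   s1     s2   s3 
   s2     s4   s5 
   s3     s6   s3 
   s4     s7   s8 
   s5     s9   s5 
   s6    s10   s5 
   s7    s11  s12 
   s8    s12   s8 
   s9    s13   s0 
   s10    s7   s0 
   s11    s4  s14 
   s12   s14  s12 
   s13   s11   s3 
 * s14    s8  s14 
(> = start, * = accepting)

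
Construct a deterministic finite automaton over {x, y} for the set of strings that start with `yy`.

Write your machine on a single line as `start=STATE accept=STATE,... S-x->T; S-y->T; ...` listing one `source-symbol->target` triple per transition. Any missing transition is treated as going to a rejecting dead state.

start=A; accept=C; A-x->D; A-y->B; B-x->D; B-y->C; C-x->C; C-y->C; D-x->D; D-y->D

Check the first 2 symbols one by one: A through B record how many have matched `yy` so far; any wrong symbol goes to the dead state D. After all 2 match we enter the accepting sink C.
       x  y 
>  A   D  B 
   B   D  C 
 * C   C  C 
   D   D  D 
(> = start, * = accepting)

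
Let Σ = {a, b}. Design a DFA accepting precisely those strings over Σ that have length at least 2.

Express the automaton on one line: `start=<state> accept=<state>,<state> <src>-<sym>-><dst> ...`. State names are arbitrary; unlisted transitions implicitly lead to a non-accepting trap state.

Count input length up to 3: every symbol moves from s0 toward s3, which means 'more than 2' and absorbs. Accept from {s2, s3}.
        a   b  
>  s0   s1  s1 
   s1   s2  s2 
 * s2   s3  s3 
 * s3   s3  s3 
(> = start, * = accepting)

start=s0 accept=s2,s3 s0-a->s1 s0-b->s1 s1-a->s2 s1-b->s2 s2-a->s3 s2-b->s3 s3-a->s3 s3-b->s3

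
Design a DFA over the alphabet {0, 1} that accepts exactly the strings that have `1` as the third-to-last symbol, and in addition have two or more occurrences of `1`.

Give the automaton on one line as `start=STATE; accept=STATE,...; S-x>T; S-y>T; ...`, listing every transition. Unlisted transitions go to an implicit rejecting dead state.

Build one automaton per condition and run them in lockstep. The first has 15 states tracking the last 3 symbols read; the second has 4 states tracking the count of `1`s, saturating at 3. A product state is a pair (one from each), accepting exactly when both do. After merging equivalent states the machine shrinks.
       0  1 
>  A   A  B 
   B   C  D 
   C   E  F 
   D   G  H 
   E   E  I 
 * F   J  D 
 * G   K  F 
 * H   G  H 
   I   J  D 
   J   K  F 
 * K   E  I 
(> = start, * = accepting)

start=A; accept=F,G,H,K; A-0>A; A-1>B; B-0>C; B-1>D; C-0>E; C-1>F; D-0>G; D-1>H; E-0>E; E-1>I; F-0>J; F-1>D; G-0>K; G-1>F; H-0>G; H-1>H; I-0>J; I-1>D; J-0>K; J-1>F; K-0>E; K-1>I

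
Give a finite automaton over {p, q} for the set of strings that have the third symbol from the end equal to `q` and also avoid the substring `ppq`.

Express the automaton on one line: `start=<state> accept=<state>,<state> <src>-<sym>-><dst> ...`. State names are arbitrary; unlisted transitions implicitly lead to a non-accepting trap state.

start=S0 accept=S6,S7,S8,S9 S0-p->S1 S0-q->S2 S1-p->S3 S1-q->S2 S2-p->S4 S2-q->S5 S3-p->S3 S3-q->S3 S4-p->S6 S4-q->S7 S5-p->S8 S5-q->S9 S6-p->S3 S6-q->S3 S7-p->S4 S7-q->S5 S8-p->S6 S8-q->S7 S9-p->S8 S9-q->S9

Handle the two conditions separately and then intersect. The first has 15 states tracking the last 3 symbols read; the second has 4 states tracking partial matches of the forbidden pattern `ppq`. A product state is a pair (one from each), accepting exactly when both do. Equivalent product states are then merged.
A 10-state machine:
        p   q  
>  S0   S1  S2 
   S1   S3  S2 
   S2   S4  S5 
   S3   S3  S3 
   S4   S6  S7 
   S5   S8  S9 
 * S6   S3  S3 
 * S7   S4  S5 
 * S8   S6  S7 
 * S9   S8  S9 
(> = start, * = accepting)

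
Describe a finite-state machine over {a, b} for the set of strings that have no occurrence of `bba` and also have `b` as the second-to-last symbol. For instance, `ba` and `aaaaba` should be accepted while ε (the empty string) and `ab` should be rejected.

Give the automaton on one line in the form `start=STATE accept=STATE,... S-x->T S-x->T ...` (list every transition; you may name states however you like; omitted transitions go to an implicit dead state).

Handle the two conditions separately and then intersect. One (4 states) tracks partial matches of the forbidden pattern `bba`; the other (7 states) tracks the last 2 symbols read. Each combined state is a pair, one component from each; accept when both components accept. Equivalent product states are then merged.
A 5-state machine:
        a   b  
>  S0   S0  S1 
   S1   S2  S3 
 * S2   S0  S1 
 * S3   S4  S3 
   S4   S4  S4 
(> = start, * = accepting)

start=S0 accept=S2,S3 S0-a->S0 S0-b->S1 S1-a->S2 S1-b->S3 S2-a->S0 S2-b->S1 S3-a->S4 S3-b->S3 S4-a->S4 S4-b->S4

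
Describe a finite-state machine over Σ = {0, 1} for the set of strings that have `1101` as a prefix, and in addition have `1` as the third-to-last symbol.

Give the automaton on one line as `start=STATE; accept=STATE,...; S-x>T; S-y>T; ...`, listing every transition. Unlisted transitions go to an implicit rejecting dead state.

start=q0; accept=q16,q19,q20,q21; q0-0>q1; q0-1>q2; q1-0>q3; q1-1>q4; q2-0>q5; q2-1>q6; q3-0>q7; q3-1>q8; q4-0>q9; q4-1>q10; q5-0>q11; q5-1>q12; q6-0>q13; q6-1>q14; q7-0>q7; q7-1>q8; q8-0>q9; q8-1>q10; q9-0>q11; q9-1>q12; q10-0>q15; q10-1>q14; q11-0>q7; q11-1>q8; q12-0>q9; q12-1>q10; q13-0>q11; q13-1>q16; q14-0>q15; q14-1>q14; q15-0>q11; q15-1>q12; q16-0>q17; q16-1>q18; q17-0>q19; q17-1>q16; q18-0>q20; q18-1>q21; q19-0>q22; q19-1>q23; q20-0>q19; q20-1>q16; q21-0>q20; q21-1>q21; q22-0>q22; q22-1>q23; q23-0>q17; q23-1>q18

Run two small machines in parallel and take their product. One (6 states) tracks whether the input so far still matches the prefix `1101`; the other (15 states) tracks the last 3 symbols read. Each combined state is a pair, one component from each; accept when both components accept.
With 24 states:
          0    1  
>  q0     q1   q2 
   q1     q3   q4 
   q2     q5   q6 
   q3     q7   q8 
   q4     q9  q10 
   q5    q11  q12 
   q6    q13  q14 
   q7     q7   q8 
   q8     q9  q10 
   q9    q11  q12 
   q10   q15  q14 
   q11    q7   q8 
   q12    q9  q10 
   q13   q11  q16 
   q14   q15  q14 
   q15   q11  q12 
 * q16   q17  q18 
   q17   q19  q16 
   q18   q20  q21 
 * q19   q22  q23 
 * q20   q19  q16 
 * q21   q20  q21 
   q22   q22  q23 
   q23   q17  q18 
(> = start, * = accepting)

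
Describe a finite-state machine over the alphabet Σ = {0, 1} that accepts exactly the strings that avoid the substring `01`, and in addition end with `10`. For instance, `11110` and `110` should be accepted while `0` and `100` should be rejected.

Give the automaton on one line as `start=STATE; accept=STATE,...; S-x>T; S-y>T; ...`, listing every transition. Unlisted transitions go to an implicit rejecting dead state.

start=S0; accept=S3; S0-0>S1; S0-1>S2; S1-0>S1; S1-1>S1; S2-0>S3; S2-1>S2; S3-0>S1; S3-1>S1

Build one automaton per condition and run them in lockstep. One (3 states) tracks partial matches of the forbidden pattern `01`; the other (3 states) tracks how much of the suffix `10` has currently been matched. Each combined state is a pair, one component from each; accept when both components accept. After merging equivalent states the machine shrinks.
        0   1  
>  S0   S1  S2 
   S1   S1  S1 
   S2   S3  S2 
 * S3   S1  S1 
(> = start, * = accepting)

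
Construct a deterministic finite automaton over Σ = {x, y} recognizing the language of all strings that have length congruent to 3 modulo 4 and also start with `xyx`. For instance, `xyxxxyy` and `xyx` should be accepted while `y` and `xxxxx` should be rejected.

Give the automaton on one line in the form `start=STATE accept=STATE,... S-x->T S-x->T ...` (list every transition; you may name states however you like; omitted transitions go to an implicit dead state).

Run two small machines in parallel and take their product. One (4 states) tracks the input length modulo 4; the other (5 states) tracks whether the input so far still matches the prefix `xyx`. Each combined state is a pair, one component from each; accept when both components accept.
          x    y  
>  q0     q1   q2 
   q1     q3   q4 
   q2     q3   q3 
   q3     q5   q5 
   q4     q6   q5 
   q5     q7   q7 
 * q6     q8   q8 
   q7     q2   q2 
   q8     q9   q9 
   q9    q10  q10 
   q10    q6   q6 
(> = start, * = accepting)

start=q0 accept=q6 q0-x->q1 q0-y->q2 q1-x->q3 q1-y->q4 q2-x->q3 q2-y->q3 q3-x->q5 q3-y->q5 q4-x->q6 q4-y->q5 q5-x->q7 q5-y->q7 q6-x->q8 q6-y->q8 q7-x->q2 q7-y->q2 q8-x->q9 q8-y->q9 q9-x->q10 q9-y->q10 q10-x->q6 q10-y->q6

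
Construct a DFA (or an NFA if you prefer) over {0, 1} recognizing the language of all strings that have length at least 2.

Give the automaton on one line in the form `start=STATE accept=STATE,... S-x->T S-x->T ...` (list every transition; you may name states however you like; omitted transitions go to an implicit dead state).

We only need to distinguish lengths 0, 1, …, 2, and '>2'. Chain s0 → s1 → s2 → s3 on every symbol, with s3 looping. Accepting states: {s2, s3}.
With 4 states:
        0   1  
>  s0   s1  s1 
   s1   s2  s2 
 * s2   s3  s3 
 * s3   s3  s3 
(> = start, * = accepting)

start=s0 accept=s2,s3 s0-0->s1 s0-1->s1 s1-0->s2 s1-1->s2 s2-0->s3 s2-1->s3 s3-0->s3 s3-1->s3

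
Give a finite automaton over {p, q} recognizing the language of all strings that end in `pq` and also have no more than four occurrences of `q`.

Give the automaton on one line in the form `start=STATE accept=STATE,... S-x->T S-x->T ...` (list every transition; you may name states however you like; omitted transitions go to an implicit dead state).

start=s0 accept=s3,s6,s9,s12 s0-p->s1 s0-q->s2 s1-p->s1 s1-q->s3 s2-p->s4 s2-q->s5 s3-p->s4 s3-q->s5 s4-p->s4 s4-q->s6 s5-p->s7 s5-q->s8 s6-p->s7 s6-q->s8 s7-p->s7 s7-q->s9 s8-p->s10 s8-q->s11 s9-p->s10 s9-q->s11 s10-p->s10 s10-q->s12 s11-p->s11 s11-q->s11 s12-p->s11 s12-q->s11

Run two small machines in parallel and take their product. The first has 3 states tracking how much of the suffix `pq` has currently been matched; the second has 6 states tracking the count of `q`s, saturating at 5. A product state is a pair (one from each), accepting exactly when both do. Equivalent product states are then merged.
With 13 states:
          p    q  
>  s0     s1   s2 
   s1     s1   s3 
   s2     s4   s5 
 * s3     s4   s5 
   s4     s4   s6 
   s5     s7   s8 
 * s6     s7   s8 
   s7     s7   s9 
   s8    s10  s11 
 * s9    s10  s11 
   s10   s10  s12 
   s11   s11  s11 
 * s12   s11  s11 
(> = start, * = accepting)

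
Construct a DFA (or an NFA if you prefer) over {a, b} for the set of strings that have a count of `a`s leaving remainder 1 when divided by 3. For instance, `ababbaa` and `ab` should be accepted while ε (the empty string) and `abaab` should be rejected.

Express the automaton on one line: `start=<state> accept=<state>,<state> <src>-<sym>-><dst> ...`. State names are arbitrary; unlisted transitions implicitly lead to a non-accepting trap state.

start=s0 accept=s1 s0-a->s1 s0-b->s0 s1-a->s2 s1-b->s1 s2-a->s0 s2-b->s2

The only thing that matters is how many `a`s have appeared, reduced mod 3. Use one state per residue: s0 for 0, …, s2 for 2. Reading `a` moves to the next residue; anything else stays put. s1 is accepting.
With 3 states:
        a   b  
>  s0   s1  s0 
 * s1   s2  s1 
   s2   s0  s2 
(> = start, * = accepting)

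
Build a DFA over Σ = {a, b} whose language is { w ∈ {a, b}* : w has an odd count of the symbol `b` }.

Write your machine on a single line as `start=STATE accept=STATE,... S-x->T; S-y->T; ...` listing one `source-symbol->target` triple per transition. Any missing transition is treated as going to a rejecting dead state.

Keep the running count of `b`s modulo 2: each `b` advances along the cycle q0 → q1 → q0 while other symbols loop. Accept at q1.
With 2 states:
        a   b  
>  q0   q0  q1 
 * q1   q1  q0 
(> = start, * = accepting)

start=q0; accept=q1; q0-a->q0; q0-b->q1; q1-a->q1; q1-b->q0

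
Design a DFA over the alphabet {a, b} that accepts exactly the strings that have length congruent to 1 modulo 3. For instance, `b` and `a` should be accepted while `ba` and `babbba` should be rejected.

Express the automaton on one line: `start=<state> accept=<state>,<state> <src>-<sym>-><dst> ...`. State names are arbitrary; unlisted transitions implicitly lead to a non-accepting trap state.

start=q0 accept=q1 q0-a->q1 q0-b->q1 q1-a->q2 q1-b->q2 q2-a->q0 q2-b->q0

Only the length mod 3 matters, so use a 3-cycle: from any state, every input symbol moves to the next state, wrapping q2 back to q0. Mark q1 accepting.
A 3-state machine:
        a   b  
>  q0   q1  q1 
 * q1   q2  q2 
   q2   q0  q0 
(> = start, * = accepting)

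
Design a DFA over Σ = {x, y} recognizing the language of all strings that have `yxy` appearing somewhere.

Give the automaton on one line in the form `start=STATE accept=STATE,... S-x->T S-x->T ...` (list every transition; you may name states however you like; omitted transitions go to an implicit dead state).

start=q0 accept=q3 q0-x->q0 q0-y->q1 q1-x->q2 q1-y->q1 q2-x->q0 q2-y->q3 q3-x->q3 q3-y->q3

Track how much of `yxy` has been matched so far: state q0 is no progress, q3 is the absorbing accept state reached once `yxy` has occurred. Intermediate states record partial matches; on a mismatch, fall back to the longest reusable overlap.
        x   y  
>  q0   q0  q1 
   q1   q2  q1 
   q2   q0  q3 
 * q3   q3  q3 
(> = start, * = accepting)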